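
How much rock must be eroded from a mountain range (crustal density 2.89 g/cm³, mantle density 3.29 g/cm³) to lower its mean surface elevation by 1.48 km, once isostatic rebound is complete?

12.2 km

Net drop Δ = e − u = e − e ρ_c/ρ_m = e (ρ_m − ρ_c)/ρ_m.
e = Δ ρ_m/(ρ_m − ρ_c) = 1.48 km × 3.29/0.4 = 12.2 km.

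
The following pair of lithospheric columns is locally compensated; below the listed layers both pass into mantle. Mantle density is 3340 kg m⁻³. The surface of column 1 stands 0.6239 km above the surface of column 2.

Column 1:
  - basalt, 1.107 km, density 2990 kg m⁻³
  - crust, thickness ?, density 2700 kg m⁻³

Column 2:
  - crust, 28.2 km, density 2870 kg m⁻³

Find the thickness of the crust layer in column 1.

23.4 km

Take the compensation level at the base of the deeper column (depth z_c below the surface of column 1) and equate Σ ρ_i t_i down to z_c; mantle fills any gap and the z_c terms cancel.
Column 1: 1.107×2990 + x×2700 + (z_c − 1.107 − x)×3340
Column 2: 0.6239×0 + 28.2×2870 + (z_c − 0.6239 − 28.2)×3340
The z_c×3340 term appears on both sides and cancels. Collect the known terms of each column as K = Σ(ρt)_known − 3340 × (depth of known layers): K_1 = 3309.93 − 3340×1.107 = −387.45; K_2 = 80934 − 3340×(0.6239 + 28.2) = −15337.826.
Balance: K_1 − x×(3340 − 2700) = K_2, so x = (K_1 − K_2)/(3340 − 2700) = 14950.4/640 = 23.4 km.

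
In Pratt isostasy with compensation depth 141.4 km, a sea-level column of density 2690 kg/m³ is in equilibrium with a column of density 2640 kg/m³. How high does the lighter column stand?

2.68 km

ρ_ref D = ρ (D + h) → h = D (ρ_ref − ρ)/ρ.
h = 141.4 km × (2690 − 2640)/2640 = 2.68 km.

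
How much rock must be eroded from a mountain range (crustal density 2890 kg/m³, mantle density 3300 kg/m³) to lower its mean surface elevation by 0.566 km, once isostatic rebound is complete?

Net drop Δ = e − u = e − e ρ_c/ρ_m = e (ρ_m − ρ_c)/ρ_m.
e = Δ ρ_m/(ρ_m − ρ_c) = 0.566 km × 3300/410 = 4.56 km.

4.56 km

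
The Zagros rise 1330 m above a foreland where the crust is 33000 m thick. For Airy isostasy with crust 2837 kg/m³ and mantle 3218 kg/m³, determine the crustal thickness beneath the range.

Root depth r = h ρ_c / (ρ_m − ρ_c) = 1330 m × 2837 / 381 = 9903 m.
Total thickness = T + h + r = 33000 m + 1330 m + 9903 m = 44200 m.

44200 m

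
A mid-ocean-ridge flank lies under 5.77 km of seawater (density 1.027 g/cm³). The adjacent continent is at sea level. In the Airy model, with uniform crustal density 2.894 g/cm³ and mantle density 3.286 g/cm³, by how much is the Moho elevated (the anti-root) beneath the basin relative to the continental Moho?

Balancing pressure at the compensation depth: replacing crust with seawater at the top is compensated by replacing crust with mantle at the base: d (ρ_c − ρ_w) = a (ρ_m − ρ_c).
a = d (ρ_c − ρ_w)/(ρ_m − ρ_c) = 5.77 km × 1.867/0.392 = 27.5 km.

27.5 km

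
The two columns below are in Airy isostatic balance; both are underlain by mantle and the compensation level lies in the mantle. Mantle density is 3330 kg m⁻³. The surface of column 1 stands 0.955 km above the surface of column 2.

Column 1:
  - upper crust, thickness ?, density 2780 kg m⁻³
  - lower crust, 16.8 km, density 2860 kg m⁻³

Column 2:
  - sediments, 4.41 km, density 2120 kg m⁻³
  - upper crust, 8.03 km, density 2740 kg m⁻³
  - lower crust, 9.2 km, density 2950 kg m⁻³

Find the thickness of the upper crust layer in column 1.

16.1 km

Take the compensation level at the base of the deeper column (depth z_c below the surface of column 1) and equate Σ ρ_i t_i down to z_c; mantle fills any gap and the z_c terms cancel.
Column 1: x×2780 + 16.8×2860 + (z_c − 16.8 − x)×3330
Column 2: 0.955×0 + 4.41×2120 + 8.03×2740 + 9.2×2950 + (z_c − 0.955 − 21.64)×3330
The z_c×3330 term appears on both sides and cancels. Collect the known terms of each column as K = Σ(ρt)_known − 3330 × (depth of known layers): K_1 = 48048 − 3330×16.8 = −7896; K_2 = 58491.4 − 3330×(0.955 + 21.64) = −16749.95.
Balance: K_1 − x×(3330 − 2780) = K_2, so x = (K_1 − K_2)/(3330 − 2780) = 8853.95/550 = 16.1 km.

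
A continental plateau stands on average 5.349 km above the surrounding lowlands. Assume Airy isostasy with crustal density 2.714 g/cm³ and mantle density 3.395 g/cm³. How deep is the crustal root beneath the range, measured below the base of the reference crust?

Balancing pressure at the compensation depth: the weight of the topography is balanced by the buoyancy of the root, ρ_c h = (ρ_m − ρ_c) r.
r = h · ρ_c / (ρ_m − ρ_c) = 5.349 km × 2.714 / (3.395 − 2.714) = 21.3 km.

21.3 km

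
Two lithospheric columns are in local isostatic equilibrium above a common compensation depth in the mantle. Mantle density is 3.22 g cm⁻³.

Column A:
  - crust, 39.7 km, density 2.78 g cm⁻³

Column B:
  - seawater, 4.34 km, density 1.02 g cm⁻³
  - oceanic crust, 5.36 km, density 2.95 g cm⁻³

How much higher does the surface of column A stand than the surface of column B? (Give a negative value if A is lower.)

2.01 km

For any compensation level in the mantle, the mantle terms cancel and isostasy reduces to e = (Σt_A − Σt_B) − (Σ(ρt)_A − Σ(ρt)_B) / ρ_m.
Σt_A = 39.7 km; Σt_B = 9.7 km; Σ(ρt)_A = 110.366; Σ(ρt)_B = 20.2388 (in km·g cm⁻³).
e = (39.7 − 9.7) − (110.366 − 20.2388) / 3.22 = 2.01 km.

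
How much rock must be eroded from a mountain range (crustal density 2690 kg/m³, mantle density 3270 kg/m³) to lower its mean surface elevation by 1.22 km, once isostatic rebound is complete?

Net drop Δ = e − u = e − e ρ_c/ρ_m = e (ρ_m − ρ_c)/ρ_m.
e = Δ ρ_m/(ρ_m − ρ_c) = 1.22 km × 3270/580 = 6.88 km.

6.88 km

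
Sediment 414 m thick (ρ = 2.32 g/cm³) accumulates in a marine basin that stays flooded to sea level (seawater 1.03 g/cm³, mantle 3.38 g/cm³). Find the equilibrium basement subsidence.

Submarine loading: the sediment displaces seawater, and the subsidence is in turn flooded, so s (ρ_m − ρ_w) = t (ρ_sed − ρ_w).
s = 414 m × (2.32 − 1.03) / (3.38 − 1.03) = 227 m.

227 m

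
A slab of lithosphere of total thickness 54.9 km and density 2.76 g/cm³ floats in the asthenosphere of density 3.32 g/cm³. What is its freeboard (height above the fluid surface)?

Floating equilibrium: submerged depth d = t ρ_obj/ρ_fluid = 54.9 km × 2.76/3.32 = 45.64 km.
Freeboard = t − d = 54.9 km − 45.64 km = 9.26 km.

9.26 km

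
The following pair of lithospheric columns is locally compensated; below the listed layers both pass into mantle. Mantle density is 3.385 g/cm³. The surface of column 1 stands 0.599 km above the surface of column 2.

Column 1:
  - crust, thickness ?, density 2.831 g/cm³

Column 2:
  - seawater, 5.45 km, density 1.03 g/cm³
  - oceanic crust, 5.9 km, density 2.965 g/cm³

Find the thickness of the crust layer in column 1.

31.3 km

Take the compensation level at the base of the deeper column (depth z_c below the surface of column 1) and equate Σ ρ_i t_i down to z_c; mantle fills any gap and the z_c terms cancel.
Column 1: x×2.831 + (z_c − 0 − x)×3.385
Column 2: 0.599×0 + 5.45×1.03 + 5.9×2.965 + (z_c − 0.599 − 11.35)×3.385
The z_c×3.385 term appears on both sides and cancels. Collect the known terms of each column as K = Σ(ρt)_known − 3.385 × (depth of known layers): K_1 = 0 − 3.385×0 = 0; K_2 = 23.107 − 3.385×(0.599 + 11.35) = −17.340365.
Balance: K_1 − x×(3.385 − 2.831) = K_2, so x = (K_1 − K_2)/(3.385 − 2.831) = 17.3404/0.554 = 31.3 km.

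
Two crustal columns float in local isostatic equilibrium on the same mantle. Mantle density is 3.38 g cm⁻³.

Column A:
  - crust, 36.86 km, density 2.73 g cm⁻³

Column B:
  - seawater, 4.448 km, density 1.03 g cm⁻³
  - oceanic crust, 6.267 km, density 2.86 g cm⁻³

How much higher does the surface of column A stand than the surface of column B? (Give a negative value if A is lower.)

For any compensation level in the mantle, the mantle terms cancel and isostasy reduces to e = (Σt_A − Σt_B) − (Σ(ρt)_A − Σ(ρt)_B) / ρ_m.
Σt_A = 36.86 km; Σt_B = 10.715 km; Σ(ρt)_A = 100.6278; Σ(ρt)_B = 22.50506 (in km·g cm⁻³).
e = (36.86 − 10.715) − (100.6278 − 22.50506) / 3.38 = 3.03 km.

3.03 km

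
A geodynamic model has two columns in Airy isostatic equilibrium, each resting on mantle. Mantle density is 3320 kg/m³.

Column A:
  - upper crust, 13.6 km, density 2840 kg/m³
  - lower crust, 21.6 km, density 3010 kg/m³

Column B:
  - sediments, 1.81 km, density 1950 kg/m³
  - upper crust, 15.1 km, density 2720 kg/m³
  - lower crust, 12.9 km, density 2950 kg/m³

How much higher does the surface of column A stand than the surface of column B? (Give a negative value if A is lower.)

For any compensation level in the mantle, the mantle terms cancel and isostasy reduces to e = (Σt_A − Σt_B) − (Σ(ρt)_A − Σ(ρt)_B) / ρ_m.
Σt_A = 35.2 km; Σt_B = 29.81 km; Σ(ρt)_A = 103640; Σ(ρt)_B = 82656.5 (in km·kg/m³).
e = (35.2 − 29.81) − (103640 − 82656.5) / 3320 = −0.93 km.

−0.93 km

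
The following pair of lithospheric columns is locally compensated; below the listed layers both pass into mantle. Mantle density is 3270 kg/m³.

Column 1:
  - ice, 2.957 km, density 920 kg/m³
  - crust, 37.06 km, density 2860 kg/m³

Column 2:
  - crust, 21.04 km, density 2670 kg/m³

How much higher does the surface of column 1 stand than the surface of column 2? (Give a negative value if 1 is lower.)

2.91 km

For any compensation level in the mantle, the mantle terms cancel and isostasy reduces to e = (Σt_1 − Σt_2) − (Σ(ρt)_1 − Σ(ρt)_2) / ρ_m.
Σt_1 = 40.017 km; Σt_2 = 21.04 km; Σ(ρt)_1 = 108712.04; Σ(ρt)_2 = 56176.8 (in km·kg/m³).
e = (40.017 − 21.04) − (108712.04 − 56176.8) / 3270 = 2.91 km.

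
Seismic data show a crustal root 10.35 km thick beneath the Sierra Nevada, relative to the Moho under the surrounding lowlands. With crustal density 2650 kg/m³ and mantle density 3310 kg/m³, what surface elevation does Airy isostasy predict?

In Airy isostatic equilibrium: ρ_c h = (ρ_m − ρ_c) r.
h = r (ρ_m − ρ_c) / ρ_c = 10.35 km × (3310 − 2650) / 2650 = 2.58 km.

2.58 km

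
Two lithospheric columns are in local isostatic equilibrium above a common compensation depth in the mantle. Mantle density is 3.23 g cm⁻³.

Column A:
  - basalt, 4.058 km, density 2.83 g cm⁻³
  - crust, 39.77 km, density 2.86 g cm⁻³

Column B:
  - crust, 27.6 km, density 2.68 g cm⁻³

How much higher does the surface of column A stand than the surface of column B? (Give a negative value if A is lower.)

For any compensation level in the mantle, the mantle terms cancel and isostasy reduces to e = (Σt_A − Σt_B) − (Σ(ρt)_A − Σ(ρt)_B) / ρ_m.
Σt_A = 43.828 km; Σt_B = 27.6 km; Σ(ρt)_A = 125.22634; Σ(ρt)_B = 73.968 (in km·g cm⁻³).
e = (43.828 − 27.6) − (125.22634 − 73.968) / 3.23 = 0.359 km.

0.359 km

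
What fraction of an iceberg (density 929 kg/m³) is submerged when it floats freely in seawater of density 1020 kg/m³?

91.1%

Submerged fraction = ρ_obj/ρ_fluid = 929/1020 = 91.1%.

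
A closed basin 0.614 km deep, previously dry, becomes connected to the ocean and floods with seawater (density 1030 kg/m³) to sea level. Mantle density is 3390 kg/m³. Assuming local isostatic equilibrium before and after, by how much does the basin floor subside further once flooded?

0.268 km

After flooding the water column is d + s deep. Its weight must equal the weight of mantle displaced by the extra subsidence s: (d + s) ρ_w = s ρ_m.
s = d ρ_w / (ρ_m − ρ_w) = 0.614 km × 1030/(3390 − 1030) = 0.268 km.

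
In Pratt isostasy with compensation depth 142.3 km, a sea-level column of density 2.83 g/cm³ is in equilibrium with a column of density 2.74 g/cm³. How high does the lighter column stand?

4.67 km

ρ_ref D = ρ (D + h) → h = D (ρ_ref − ρ)/ρ.
h = 142.3 km × (2.83 − 2.74)/2.74 = 4.67 km.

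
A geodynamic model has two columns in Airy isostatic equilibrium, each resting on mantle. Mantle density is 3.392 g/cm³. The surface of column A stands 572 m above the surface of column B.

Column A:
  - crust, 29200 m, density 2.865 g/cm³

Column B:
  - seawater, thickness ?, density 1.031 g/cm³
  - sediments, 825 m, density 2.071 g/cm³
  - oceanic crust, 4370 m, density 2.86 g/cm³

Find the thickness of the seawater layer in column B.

4250 m

Take the compensation level at the base of the deeper column (depth z_c below the surface of column A) and equate Σ ρ_i t_i down to z_c; mantle fills any gap and the z_c terms cancel.
Column A: 29200×2.865 + (z_c − 29200)×3.392
Column B: 572×0 + x×1.031 + 825×2.071 + 4370×2.86 + (z_c − 572 − 5195 − x)×3.392
The z_c×3.392 term appears on both sides and cancels. Collect the known terms of each column as K = Σ(ρt)_known − 3.392 × (depth of known layers): K_A = 83658 − 3.392×29200 = −15388.4; K_B = 14206.775 − 3.392×(572 + 5195) = −5354.889.
Balance: K_A = K_B − x×(3.392 − 1.031), so x = (K_B − K_A)/(3.392 − 1.031) = 10033.5/2.361 = 4250 m.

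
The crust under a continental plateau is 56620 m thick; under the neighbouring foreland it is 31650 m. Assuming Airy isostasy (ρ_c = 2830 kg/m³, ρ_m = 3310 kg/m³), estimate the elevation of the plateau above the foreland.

Excess crust Δ = 56620 m − 31650 m = 24970 m, split between elevation h and root r with h + r = Δ.
Airy balance ρ_c h = (ρ_m − ρ_c) r gives r = h ρ_c/(ρ_m − ρ_c), so h (1 + ρ_c/(ρ_m − ρ_c)) = Δ, i.e. h = Δ (ρ_m − ρ_c)/ρ_m.
h = 24970 m × 480/3310 = 3620 m.

3620 m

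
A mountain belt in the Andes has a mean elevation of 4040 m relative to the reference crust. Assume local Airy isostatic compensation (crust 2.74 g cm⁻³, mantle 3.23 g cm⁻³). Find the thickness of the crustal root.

22600 m

For local isostatic compensation: the weight of the topography is balanced by the buoyancy of the root, ρ_c h = (ρ_m − ρ_c) r.
r = h · ρ_c / (ρ_m − ρ_c) = 4040 m × 2.74 / (3.23 − 2.74) = 22600 m.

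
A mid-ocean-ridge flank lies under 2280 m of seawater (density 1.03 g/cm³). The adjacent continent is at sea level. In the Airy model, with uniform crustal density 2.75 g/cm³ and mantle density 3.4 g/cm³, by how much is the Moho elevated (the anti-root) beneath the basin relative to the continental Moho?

Isostatic balance requires: replacing crust with seawater at the top is compensated by replacing crust with mantle at the base: d (ρ_c − ρ_w) = a (ρ_m − ρ_c).
a = d (ρ_c − ρ_w)/(ρ_m − ρ_c) = 2280 m × 1.72/0.65 = 6030 m.

6030 m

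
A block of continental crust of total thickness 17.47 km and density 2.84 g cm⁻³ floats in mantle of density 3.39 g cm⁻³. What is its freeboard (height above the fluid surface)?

2.83 km

Floating equilibrium: submerged depth d = t ρ_obj/ρ_fluid = 17.47 km × 2.84/3.39 = 14.64 km.
Freeboard = t − d = 17.47 km − 14.64 km = 2.83 km.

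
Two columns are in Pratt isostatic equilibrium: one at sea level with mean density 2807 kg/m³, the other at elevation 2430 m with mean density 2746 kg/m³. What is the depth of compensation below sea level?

ρ_ref D = ρ (D + h) → D (ρ_ref − ρ) = ρ h.
D = ρ h/(ρ_ref − ρ) = 2746 × 2430 m/(2807 − 2746) = 109000 m.

109000 m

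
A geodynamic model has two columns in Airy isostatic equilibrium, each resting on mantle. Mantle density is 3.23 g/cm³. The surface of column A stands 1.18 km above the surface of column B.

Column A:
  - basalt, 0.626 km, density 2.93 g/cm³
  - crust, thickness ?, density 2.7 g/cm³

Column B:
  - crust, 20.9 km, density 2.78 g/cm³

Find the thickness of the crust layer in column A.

Take the compensation level at the base of the deeper column (depth z_c below the surface of column A) and equate Σ ρ_i t_i down to z_c; mantle fills any gap and the z_c terms cancel.
Column A: 0.626×2.93 + x×2.7 + (z_c − 0.626 − x)×3.23
Column B: 1.18×0 + 20.9×2.78 + (z_c − 1.18 − 20.9)×3.23
The z_c×3.23 term appears on both sides and cancels. Collect the known terms of each column as K = Σ(ρt)_known − 3.23 × (depth of known layers): K_A = 1.83418 − 3.23×0.626 = −0.1878; K_B = 58.102 − 3.23×(1.18 + 20.9) = −13.2164.
Balance: K_A − x×(3.23 − 2.7) = K_B, so x = (K_A − K_B)/(3.23 − 2.7) = 13.0286/0.53 = 24.6 km.

24.6 km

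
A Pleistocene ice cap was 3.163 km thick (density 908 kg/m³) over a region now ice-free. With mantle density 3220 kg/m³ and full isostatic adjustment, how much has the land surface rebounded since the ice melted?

0.892 km

Removing the load lets mantle flow back in; uplift u satisfies ρ_ice t = ρ_m u.
u = t ρ_ice/ρ_m = 3.163 km × 908/3220 = 0.892 km.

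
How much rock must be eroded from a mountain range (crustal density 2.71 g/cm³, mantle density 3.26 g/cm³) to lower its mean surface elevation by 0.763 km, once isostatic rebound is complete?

Net drop Δ = e − u = e − e ρ_c/ρ_m = e (ρ_m − ρ_c)/ρ_m.
e = Δ ρ_m/(ρ_m − ρ_c) = 0.763 km × 3.26/0.55 = 4.52 km.

4.52 km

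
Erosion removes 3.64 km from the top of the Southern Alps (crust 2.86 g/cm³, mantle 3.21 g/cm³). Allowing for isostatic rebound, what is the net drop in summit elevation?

0.397 km

Rebound u = e ρ_c/ρ_m = 3.64 km × 2.86/3.21 = 3.243 km.
Net surface drop = e − u = 3.64 km − 3.243 km = e (ρ_m − ρ_c)/ρ_m = 0.397 km.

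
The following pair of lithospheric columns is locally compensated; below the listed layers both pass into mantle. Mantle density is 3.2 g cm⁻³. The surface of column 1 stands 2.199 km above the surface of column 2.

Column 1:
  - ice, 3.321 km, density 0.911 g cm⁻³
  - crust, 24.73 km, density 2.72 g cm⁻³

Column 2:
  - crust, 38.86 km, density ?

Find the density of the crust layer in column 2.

2.88 g cm⁻³

Take the compensation level at the base of the deeper column (depth z_c below the surface of column 1) and equate Σ ρ_i t_i down to z_c; mantle fills any gap and the z_c terms cancel.
Column 1: 3.321×0.911 + 24.73×2.72 + (z_c − 28.051)×3.2
Column 2: 2.199×0 + 38.86×ρ + (z_c − 2.199 − 38.86)×3.2
The z_c×3.2 term appears on both sides and cancels. Collect the known terms of each column as K = Σ(ρt)_known − 3.2 × (depth of known layers): K_1 = 70.291031 − 3.2×28.051 = −19.472169; K_2 = 0 − 3.2×(2.199 + 38.86) = −131.3888.
Balance: K_1 = K_2 + 38.86×ρ, so ρ = (K_1 − K_2)/38.86 = 111.917/38.86 = 2.88 g cm⁻³.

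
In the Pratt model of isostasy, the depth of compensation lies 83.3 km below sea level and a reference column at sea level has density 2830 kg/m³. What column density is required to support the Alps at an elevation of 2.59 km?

Pratt balance: ρ_ref D = ρ (D + h).
ρ = ρ_ref D/(D + h) = 2830 × 83.3 km/(83.3 km + 2.59 km) = 2740 kg/m³.

2740 kg/m³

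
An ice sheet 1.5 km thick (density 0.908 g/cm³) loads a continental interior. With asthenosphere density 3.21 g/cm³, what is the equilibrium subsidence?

0.424 km

In Airy isostatic equilibrium: the ice load ρ_ice t is balanced by mantle displaced below, ρ_m s.
s = t ρ_ice / ρ_m = 1.5 km × 0.908/3.21 = 0.424 km.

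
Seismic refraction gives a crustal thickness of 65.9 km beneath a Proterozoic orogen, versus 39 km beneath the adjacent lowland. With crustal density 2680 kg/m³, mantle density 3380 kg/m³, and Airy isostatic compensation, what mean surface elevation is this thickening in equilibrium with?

5.57 km

Excess crust Δ = 65.9 km − 39 km = 26.9 km, split between elevation h and root r with h + r = Δ.
Airy balance ρ_c h = (ρ_m − ρ_c) r gives r = h ρ_c/(ρ_m − ρ_c), so h (1 + ρ_c/(ρ_m − ρ_c)) = Δ, i.e. h = Δ (ρ_m − ρ_c)/ρ_m.
h = 26.9 km × 700/3380 = 5.57 km.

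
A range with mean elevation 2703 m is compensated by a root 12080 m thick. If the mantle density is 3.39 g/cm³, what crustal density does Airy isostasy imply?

ρ_c h = (ρ_m − ρ_c) r → ρ_c (h + r) = ρ_m r → ρ_c = ρ_m r / (h + r).
ρ_c = 3.39 × 12080 m / (2703 m + 12080 m) = 2.77 g/cm³.

2.77 g/cm³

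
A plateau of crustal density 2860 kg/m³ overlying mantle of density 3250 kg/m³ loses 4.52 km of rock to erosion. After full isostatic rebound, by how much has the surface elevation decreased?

Rebound u = e ρ_c/ρ_m = 4.52 km × 2860/3250 = 3.978 km.
Net surface drop = e − u = 4.52 km − 3.978 km = e (ρ_m − ρ_c)/ρ_m = 0.542 km.

0.542 km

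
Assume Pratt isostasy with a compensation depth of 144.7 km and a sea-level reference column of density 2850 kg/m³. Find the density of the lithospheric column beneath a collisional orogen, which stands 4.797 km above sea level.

Pratt balance: ρ_ref D = ρ (D + h).
ρ = ρ_ref D/(D + h) = 2850 × 144.7 km/(144.7 km + 4.797 km) = 2760 kg/m³.

2760 kg/m³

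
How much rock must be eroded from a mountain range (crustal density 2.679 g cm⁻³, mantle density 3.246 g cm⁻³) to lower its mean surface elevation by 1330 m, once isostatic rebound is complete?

7610 m

Net drop Δ = e − u = e − e ρ_c/ρ_m = e (ρ_m − ρ_c)/ρ_m.
e = Δ ρ_m/(ρ_m − ρ_c) = 1330 m × 3.246/0.567 = 7610 m.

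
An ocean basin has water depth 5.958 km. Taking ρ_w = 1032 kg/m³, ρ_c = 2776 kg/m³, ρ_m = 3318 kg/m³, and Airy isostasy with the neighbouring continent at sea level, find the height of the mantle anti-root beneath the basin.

19.2 km

By Archimedes' principle applied to the lithosphere: replacing crust with seawater at the top is compensated by replacing crust with mantle at the base: d (ρ_c − ρ_w) = a (ρ_m − ρ_c).
a = d (ρ_c − ρ_w)/(ρ_m − ρ_c) = 5.958 km × 1744/542 = 19.2 km.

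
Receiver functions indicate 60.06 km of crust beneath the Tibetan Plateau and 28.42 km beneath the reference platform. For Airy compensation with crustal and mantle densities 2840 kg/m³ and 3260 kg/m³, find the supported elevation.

4.08 km

Excess crust Δ = 60.06 km − 28.42 km = 31.64 km, split between elevation h and root r with h + r = Δ.
Airy balance ρ_c h = (ρ_m − ρ_c) r gives r = h ρ_c/(ρ_m − ρ_c), so h (1 + ρ_c/(ρ_m − ρ_c)) = Δ, i.e. h = Δ (ρ_m − ρ_c)/ρ_m.
h = 31.64 km × 420/3260 = 4.08 km.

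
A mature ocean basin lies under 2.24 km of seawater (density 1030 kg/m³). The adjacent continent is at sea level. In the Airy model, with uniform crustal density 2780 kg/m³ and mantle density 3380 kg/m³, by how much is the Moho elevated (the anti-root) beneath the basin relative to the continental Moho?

For local isostatic compensation: replacing crust with seawater at the top is compensated by replacing crust with mantle at the base: d (ρ_c − ρ_w) = a (ρ_m − ρ_c).
a = d (ρ_c − ρ_w)/(ρ_m − ρ_c) = 2.24 km × 1750/600 = 6.53 km.

6.53 km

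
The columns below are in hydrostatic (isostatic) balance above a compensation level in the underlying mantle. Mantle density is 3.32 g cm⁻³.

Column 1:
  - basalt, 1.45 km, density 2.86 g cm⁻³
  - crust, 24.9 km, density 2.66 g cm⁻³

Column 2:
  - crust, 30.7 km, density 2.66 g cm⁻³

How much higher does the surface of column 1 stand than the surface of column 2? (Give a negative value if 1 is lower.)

For any compensation level in the mantle, the mantle terms cancel and isostasy reduces to e = (Σt_1 − Σt_2) − (Σ(ρt)_1 − Σ(ρt)_2) / ρ_m.
Σt_1 = 26.35 km; Σt_2 = 30.7 km; Σ(ρt)_1 = 70.381; Σ(ρt)_2 = 81.662 (in km·g cm⁻³).
e = (26.35 − 30.7) − (70.381 − 81.662) / 3.32 = −0.952 km.

−0.952 km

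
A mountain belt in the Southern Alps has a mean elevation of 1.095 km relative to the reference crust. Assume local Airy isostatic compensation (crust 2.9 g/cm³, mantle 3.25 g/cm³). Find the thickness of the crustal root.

For local isostatic compensation: the weight of the topography is balanced by the buoyancy of the root, ρ_c h = (ρ_m − ρ_c) r.
r = h · ρ_c / (ρ_m − ρ_c) = 1.095 km × 2.9 / (3.25 − 2.9) = 9.07 km.

9.07 km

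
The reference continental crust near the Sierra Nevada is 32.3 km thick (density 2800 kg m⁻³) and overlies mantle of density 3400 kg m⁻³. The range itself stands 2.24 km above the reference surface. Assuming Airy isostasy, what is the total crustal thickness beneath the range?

Root depth r = h ρ_c / (ρ_m − ρ_c) = 2.24 km × 2800 / 600 = 10.45 km.
Total thickness = T + h + r = 32.3 km + 2.24 km + 10.45 km = 45 km.

45 km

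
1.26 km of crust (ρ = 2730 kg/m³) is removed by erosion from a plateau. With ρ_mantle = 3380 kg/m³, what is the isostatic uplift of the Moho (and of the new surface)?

1.02 km

Unloading: uplift u = e ρ_c/ρ_m = 1.26 km × 2730/3380 = 1.02 km.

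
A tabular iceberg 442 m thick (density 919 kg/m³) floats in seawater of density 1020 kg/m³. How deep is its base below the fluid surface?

Draft d = t ρ_obj/ρ_fluid = 442 m × 919/1020 = 398 m.

398 m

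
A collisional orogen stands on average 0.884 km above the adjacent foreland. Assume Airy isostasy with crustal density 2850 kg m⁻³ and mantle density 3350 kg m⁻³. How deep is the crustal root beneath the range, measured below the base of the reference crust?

5.04 km

By Archimedes' principle applied to the lithosphere: the weight of the topography is balanced by the buoyancy of the root, ρ_c h = (ρ_m − ρ_c) r.
r = h · ρ_c / (ρ_m − ρ_c) = 0.884 km × 2850 / (3350 − 2850) = 5.04 km.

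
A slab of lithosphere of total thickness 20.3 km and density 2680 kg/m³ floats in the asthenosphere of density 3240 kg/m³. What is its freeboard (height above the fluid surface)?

3.51 km

Floating equilibrium: submerged depth d = t ρ_obj/ρ_fluid = 20.3 km × 2680/3240 = 16.79 km.
Freeboard = t − d = 20.3 km − 16.79 km = 3.51 km.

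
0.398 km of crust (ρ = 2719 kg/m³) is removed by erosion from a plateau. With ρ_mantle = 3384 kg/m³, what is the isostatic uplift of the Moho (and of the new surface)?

Unloading: uplift u = e ρ_c/ρ_m = 0.398 km × 2719/3384 = 0.32 km.

0.32 km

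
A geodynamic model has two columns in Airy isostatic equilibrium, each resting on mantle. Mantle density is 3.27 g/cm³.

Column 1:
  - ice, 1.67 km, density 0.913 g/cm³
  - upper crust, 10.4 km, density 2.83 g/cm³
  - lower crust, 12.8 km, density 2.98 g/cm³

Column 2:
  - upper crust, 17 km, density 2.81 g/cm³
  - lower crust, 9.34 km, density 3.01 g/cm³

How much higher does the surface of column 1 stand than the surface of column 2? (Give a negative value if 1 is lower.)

For any compensation level in the mantle, the mantle terms cancel and isostasy reduces to e = (Σt_1 − Σt_2) − (Σ(ρt)_1 − Σ(ρt)_2) / ρ_m.
Σt_1 = 24.87 km; Σt_2 = 26.34 km; Σ(ρt)_1 = 69.10071; Σ(ρt)_2 = 75.8834 (in km·g/cm³).
e = (24.87 − 26.34) − (69.10071 − 75.8834) / 3.27 = 0.604 km.

0.604 km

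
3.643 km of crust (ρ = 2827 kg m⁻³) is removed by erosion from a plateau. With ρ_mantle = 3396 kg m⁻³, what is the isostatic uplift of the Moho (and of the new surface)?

Unloading: uplift u = e ρ_c/ρ_m = 3.643 km × 2827/3396 = 3.03 km.

3.03 km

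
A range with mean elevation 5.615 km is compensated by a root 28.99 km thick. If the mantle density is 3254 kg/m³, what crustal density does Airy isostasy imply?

2730 kg/m³

ρ_c h = (ρ_m − ρ_c) r → ρ_c (h + r) = ρ_m r → ρ_c = ρ_m r / (h + r).
ρ_c = 3254 × 28.99 km / (5.615 km + 28.99 km) = 2730 kg/m³.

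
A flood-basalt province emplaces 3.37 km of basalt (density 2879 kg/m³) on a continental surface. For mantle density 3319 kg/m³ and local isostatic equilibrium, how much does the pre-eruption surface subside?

Subaerial loading: s = t ρ_load / ρ_m.
s = 3.37 km × 2879/3319 = 2.92 km.

2.92 km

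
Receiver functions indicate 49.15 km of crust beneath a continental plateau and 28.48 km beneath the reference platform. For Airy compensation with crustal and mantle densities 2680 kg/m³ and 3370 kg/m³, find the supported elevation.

4.23 km

Excess crust Δ = 49.15 km − 28.48 km = 20.67 km, split between elevation h and root r with h + r = Δ.
Airy balance ρ_c h = (ρ_m − ρ_c) r gives r = h ρ_c/(ρ_m − ρ_c), so h (1 + ρ_c/(ρ_m − ρ_c)) = Δ, i.e. h = Δ (ρ_m − ρ_c)/ρ_m.
h = 20.67 km × 690/3370 = 4.23 km.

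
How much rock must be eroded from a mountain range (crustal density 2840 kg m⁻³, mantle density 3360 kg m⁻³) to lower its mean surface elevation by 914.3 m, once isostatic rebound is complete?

Net drop Δ = e − u = e − e ρ_c/ρ_m = e (ρ_m − ρ_c)/ρ_m.
e = Δ ρ_m/(ρ_m − ρ_c) = 914.3 m × 3360/520 = 5910 m.

5910 m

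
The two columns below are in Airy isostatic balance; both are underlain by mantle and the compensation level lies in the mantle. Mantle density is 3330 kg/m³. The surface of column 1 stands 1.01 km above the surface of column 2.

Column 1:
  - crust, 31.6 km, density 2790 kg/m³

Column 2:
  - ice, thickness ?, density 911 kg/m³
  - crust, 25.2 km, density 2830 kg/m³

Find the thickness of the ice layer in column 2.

Take the compensation level at the base of the deeper column (depth z_c below the surface of column 1) and equate Σ ρ_i t_i down to z_c; mantle fills any gap and the z_c terms cancel.
Column 1: 31.6×2790 + (z_c − 31.6)×3330
Column 2: 1.01×0 + x×911 + 25.2×2830 + (z_c − 1.01 − 25.2 − x)×3330
The z_c×3330 term appears on both sides and cancels. Collect the known terms of each column as K = Σ(ρt)_known − 3330 × (depth of known layers): K_1 = 88164 − 3330×31.6 = −17064; K_2 = 71316 − 3330×(1.01 + 25.2) = −15963.3.
Balance: K_1 = K_2 − x×(3330 − 911), so x = (K_2 − K_1)/(3330 − 911) = 1100.7/2419 = 0.455 km.

0.455 km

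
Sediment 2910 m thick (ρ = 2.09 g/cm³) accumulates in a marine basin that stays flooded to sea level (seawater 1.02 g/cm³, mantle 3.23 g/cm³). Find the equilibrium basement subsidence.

Submarine loading: the sediment displaces seawater, and the subsidence is in turn flooded, so s (ρ_m − ρ_w) = t (ρ_sed − ρ_w).
s = 2910 m × (2.09 − 1.02) / (3.23 − 1.02) = 1410 m.

1410 m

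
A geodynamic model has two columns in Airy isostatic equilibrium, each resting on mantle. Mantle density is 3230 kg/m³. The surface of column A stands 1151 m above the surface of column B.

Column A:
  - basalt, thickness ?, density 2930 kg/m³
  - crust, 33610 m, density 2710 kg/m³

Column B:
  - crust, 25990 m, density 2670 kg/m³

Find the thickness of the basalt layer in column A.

Take the compensation level at the base of the deeper column (depth z_c below the surface of column A) and equate Σ ρ_i t_i down to z_c; mantle fills any gap and the z_c terms cancel.
Column A: x×2930 + 33610×2710 + (z_c − 33610 − x)×3230
Column B: 1151×0 + 25990×2670 + (z_c − 1151 − 25990)×3230
The z_c×3230 term appears on both sides and cancels. Collect the known terms of each column as K = Σ(ρt)_known − 3230 × (depth of known layers): K_A = 91083100 − 3230×33610 = −17477200; K_B = 69393300 − 3230×(1151 + 25990) = −18272130.
Balance: K_A − x×(3230 − 2930) = K_B, so x = (K_A − K_B)/(3230 − 2930) = 794930/300 = 2650 m.

2650 m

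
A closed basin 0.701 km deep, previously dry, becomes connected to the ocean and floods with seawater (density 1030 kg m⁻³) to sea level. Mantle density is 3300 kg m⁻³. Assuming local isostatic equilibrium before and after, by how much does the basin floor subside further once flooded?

0.318 km

After flooding the water column is d + s deep. Its weight must equal the weight of mantle displaced by the extra subsidence s: (d + s) ρ_w = s ρ_m.
s = d ρ_w / (ρ_m − ρ_w) = 0.701 km × 1030/(3300 − 1030) = 0.318 km.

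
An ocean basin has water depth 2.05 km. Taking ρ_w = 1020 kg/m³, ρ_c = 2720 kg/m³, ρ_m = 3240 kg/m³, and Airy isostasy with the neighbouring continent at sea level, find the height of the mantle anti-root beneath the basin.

6.7 km

By Archimedes' principle applied to the lithosphere: replacing crust with seawater at the top is compensated by replacing crust with mantle at the base: d (ρ_c − ρ_w) = a (ρ_m − ρ_c).
a = d (ρ_c − ρ_w)/(ρ_m − ρ_c) = 2.05 km × 1700/520 = 6.7 km.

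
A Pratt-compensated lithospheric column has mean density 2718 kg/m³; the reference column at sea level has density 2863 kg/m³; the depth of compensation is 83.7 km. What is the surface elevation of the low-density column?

4.47 km

ρ_ref D = ρ (D + h) → h = D (ρ_ref − ρ)/ρ.
h = 83.7 km × (2863 − 2718)/2718 = 4.47 km.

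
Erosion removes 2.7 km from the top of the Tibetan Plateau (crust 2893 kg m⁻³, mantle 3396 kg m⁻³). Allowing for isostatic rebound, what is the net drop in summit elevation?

0.4 km

Rebound u = e ρ_c/ρ_m = 2.7 km × 2893/3396 = 2.3 km.
Net surface drop = e − u = 2.7 km − 2.3 km = e (ρ_m − ρ_c)/ρ_m = 0.4 km.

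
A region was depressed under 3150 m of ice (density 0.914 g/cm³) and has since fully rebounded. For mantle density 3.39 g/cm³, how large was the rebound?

Removing the load lets mantle flow back in; uplift u satisfies ρ_ice t = ρ_m u.
u = t ρ_ice/ρ_m = 3150 m × 0.914/3.39 = 849 m.

849 m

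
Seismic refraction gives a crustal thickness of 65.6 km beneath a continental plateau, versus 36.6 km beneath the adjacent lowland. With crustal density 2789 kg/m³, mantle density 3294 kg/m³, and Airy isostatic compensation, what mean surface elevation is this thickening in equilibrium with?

4.45 km

Excess crust Δ = 65.6 km − 36.6 km = 29 km, split between elevation h and root r with h + r = Δ.
Airy balance ρ_c h = (ρ_m − ρ_c) r gives r = h ρ_c/(ρ_m − ρ_c), so h (1 + ρ_c/(ρ_m − ρ_c)) = Δ, i.e. h = Δ (ρ_m − ρ_c)/ρ_m.
h = 29 km × 505/3294 = 4.45 km.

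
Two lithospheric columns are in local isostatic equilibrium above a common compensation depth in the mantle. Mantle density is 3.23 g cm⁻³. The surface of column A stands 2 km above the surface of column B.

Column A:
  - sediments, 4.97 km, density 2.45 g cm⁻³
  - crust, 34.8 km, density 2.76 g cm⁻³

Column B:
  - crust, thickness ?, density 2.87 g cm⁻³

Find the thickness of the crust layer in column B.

Take the compensation level at the base of the deeper column (depth z_c below the surface of column A) and equate Σ ρ_i t_i down to z_c; mantle fills any gap and the z_c terms cancel.
Column A: 4.97×2.45 + 34.8×2.76 + (z_c − 39.77)×3.23
Column B: 2×0 + x×2.87 + (z_c − 2 − 0 − x)×3.23
The z_c×3.23 term appears on both sides and cancels. Collect the known terms of each column as K = Σ(ρt)_known − 3.23 × (depth of known layers): K_A = 108.2245 − 3.23×39.77 = −20.2326; K_B = 0 − 3.23×(2 + 0) = −6.46.
Balance: K_A = K_B − x×(3.23 − 2.87), so x = (K_B − K_A)/(3.23 − 2.87) = 13.7726/0.36 = 38.3 km.

38.3 km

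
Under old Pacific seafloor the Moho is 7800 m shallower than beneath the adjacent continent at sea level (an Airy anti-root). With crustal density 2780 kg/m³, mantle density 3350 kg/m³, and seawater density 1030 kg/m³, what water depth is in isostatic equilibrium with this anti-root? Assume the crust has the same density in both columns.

2540 m

Replacing a thickness d of crust by seawater at the top must be balanced by replacing crust with mantle at the base: d (ρ_c − ρ_w) = a (ρ_m − ρ_c).
d = a (ρ_m − ρ_c)/(ρ_c − ρ_w) = 7800 m × 570/1750 = 2540 m.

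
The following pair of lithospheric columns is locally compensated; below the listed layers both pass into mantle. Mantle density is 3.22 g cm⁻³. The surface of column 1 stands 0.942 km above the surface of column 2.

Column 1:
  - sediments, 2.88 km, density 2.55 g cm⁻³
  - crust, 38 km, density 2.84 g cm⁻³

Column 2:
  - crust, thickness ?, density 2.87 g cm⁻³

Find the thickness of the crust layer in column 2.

Take the compensation level at the base of the deeper column (depth z_c below the surface of column 1) and equate Σ ρ_i t_i down to z_c; mantle fills any gap and the z_c terms cancel.
Column 1: 2.88×2.55 + 38×2.84 + (z_c − 40.88)×3.22
Column 2: 0.942×0 + x×2.87 + (z_c − 0.942 − 0 − x)×3.22
The z_c×3.22 term appears on both sides and cancels. Collect the known terms of each column as K = Σ(ρt)_known − 3.22 × (depth of known layers): K_1 = 115.264 − 3.22×40.88 = −16.3696; K_2 = 0 − 3.22×(0.942 + 0) = −3.03324.
Balance: K_1 = K_2 − x×(3.22 − 2.87), so x = (K_2 − K_1)/(3.22 − 2.87) = 13.3364/0.35 = 38.1 km.

38.1 km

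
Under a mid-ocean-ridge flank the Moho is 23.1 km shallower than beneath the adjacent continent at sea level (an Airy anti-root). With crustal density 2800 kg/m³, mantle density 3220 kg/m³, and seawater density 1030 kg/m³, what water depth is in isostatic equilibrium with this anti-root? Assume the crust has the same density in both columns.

5.48 km

Replacing a thickness d of crust by seawater at the top must be balanced by replacing crust with mantle at the base: d (ρ_c − ρ_w) = a (ρ_m − ρ_c).
d = a (ρ_m − ρ_c)/(ρ_c − ρ_w) = 23.1 km × 420/1770 = 5.48 km.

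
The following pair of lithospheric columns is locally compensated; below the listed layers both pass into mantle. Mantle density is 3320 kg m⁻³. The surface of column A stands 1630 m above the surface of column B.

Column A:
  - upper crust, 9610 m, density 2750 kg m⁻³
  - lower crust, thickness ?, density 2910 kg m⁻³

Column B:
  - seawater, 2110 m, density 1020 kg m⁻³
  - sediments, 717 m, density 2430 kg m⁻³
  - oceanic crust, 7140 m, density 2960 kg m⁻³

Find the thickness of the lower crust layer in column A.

19500 m

Take the compensation level at the base of the deeper column (depth z_c below the surface of column A) and equate Σ ρ_i t_i down to z_c; mantle fills any gap and the z_c terms cancel.
Column A: 9610×2750 + x×2910 + (z_c − 9610 − x)×3320
Column B: 1630×0 + 2110×1020 + 717×2430 + 7140×2960 + (z_c − 1630 − 9967)×3320
The z_c×3320 term appears on both sides and cancels. Collect the known terms of each column as K = Σ(ρt)_known − 3320 × (depth of known layers): K_A = 26427500 − 3320×9610 = −5477700; K_B = 25028910 − 3320×(1630 + 9967) = −13473130.
Balance: K_A − x×(3320 − 2910) = K_B, so x = (K_A − K_B)/(3320 − 2910) = 7995430/410 = 19500 m.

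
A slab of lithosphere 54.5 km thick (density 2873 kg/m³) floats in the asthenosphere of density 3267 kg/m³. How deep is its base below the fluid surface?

Draft d = t ρ_obj/ρ_fluid = 54.5 km × 2873/3267 = 47.9 km.

47.9 km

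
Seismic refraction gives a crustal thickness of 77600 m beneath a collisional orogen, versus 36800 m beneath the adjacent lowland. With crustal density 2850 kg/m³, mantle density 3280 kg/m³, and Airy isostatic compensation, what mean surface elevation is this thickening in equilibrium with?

5350 m

Excess crust Δ = 77600 m − 36800 m = 40800 m, split between elevation h and root r with h + r = Δ.
Airy balance ρ_c h = (ρ_m − ρ_c) r gives r = h ρ_c/(ρ_m − ρ_c), so h (1 + ρ_c/(ρ_m − ρ_c)) = Δ, i.e. h = Δ (ρ_m − ρ_c)/ρ_m.
h = 40800 m × 430/3280 = 5350 m.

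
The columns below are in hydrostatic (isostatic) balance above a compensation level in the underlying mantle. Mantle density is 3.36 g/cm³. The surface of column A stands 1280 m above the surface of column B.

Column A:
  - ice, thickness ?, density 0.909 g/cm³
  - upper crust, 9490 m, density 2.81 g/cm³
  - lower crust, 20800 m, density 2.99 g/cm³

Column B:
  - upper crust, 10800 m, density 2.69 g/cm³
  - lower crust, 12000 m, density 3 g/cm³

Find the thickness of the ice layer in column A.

1200 m

Take the compensation level at the base of the deeper column (depth z_c below the surface of column A) and equate Σ ρ_i t_i down to z_c; mantle fills any gap and the z_c terms cancel.
Column A: x×0.909 + 9490×2.81 + 20800×2.99 + (z_c − 30290 − x)×3.36
Column B: 1280×0 + 10800×2.69 + 12000×3 + (z_c − 1280 − 22800)×3.36
The z_c×3.36 term appears on both sides and cancels. Collect the known terms of each column as K = Σ(ρt)_known − 3.36 × (depth of known layers): K_A = 88858.9 − 3.36×30290 = −12915.5; K_B = 65052 − 3.36×(1280 + 22800) = −15856.8.
Balance: K_A − x×(3.36 − 0.909) = K_B, so x = (K_A − K_B)/(3.36 − 0.909) = 2941.3/2.451 = 1200 m.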